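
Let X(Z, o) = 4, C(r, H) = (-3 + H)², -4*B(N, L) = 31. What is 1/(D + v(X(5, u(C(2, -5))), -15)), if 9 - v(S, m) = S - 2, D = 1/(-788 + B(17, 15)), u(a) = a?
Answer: 3183/22277 ≈ 0.14288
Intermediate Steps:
B(N, L) = -31/4 (B(N, L) = -¼*31 = -31/4)
D = -4/3183 (D = 1/(-788 - 31/4) = 1/(-3183/4) = -4/3183 ≈ -0.0012567)
v(S, m) = 11 - S (v(S, m) = 9 - (S - 2) = 9 - (-2 + S) = 9 + (2 - S) = 11 - S)
1/(D + v(X(5, u(C(2, -5))), -15)) = 1/(-4/3183 + (11 - 1*4)) = 1/(-4/3183 + (11 - 4)) = 1/(-4/3183 + 7) = 1/(22277/3183) = 3183/22277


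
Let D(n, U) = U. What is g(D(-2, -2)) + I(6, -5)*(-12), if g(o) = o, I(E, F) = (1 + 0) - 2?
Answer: 10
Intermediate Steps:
I(E, F) = -1 (I(E, F) = 1 - 2 = -1)
g(D(-2, -2)) + I(6, -5)*(-12) = -2 - 1*(-12) = -2 + 12 = 10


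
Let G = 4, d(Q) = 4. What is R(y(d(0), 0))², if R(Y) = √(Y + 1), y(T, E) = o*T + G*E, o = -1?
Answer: -3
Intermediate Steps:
y(T, E) = -T + 4*E
R(Y) = √(1 + Y)
R(y(d(0), 0))² = (√(1 + (-1*4 + 4*0)))² = (√(1 + (-4 + 0)))² = (√(1 - 4))² = (√(-3))² = (I*√3)² = -3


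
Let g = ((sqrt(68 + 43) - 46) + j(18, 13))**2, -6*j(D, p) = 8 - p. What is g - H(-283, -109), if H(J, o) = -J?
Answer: 67249/36 - 271*sqrt(111)/3 ≈ 916.31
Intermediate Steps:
j(D, p) = -4/3 + p/6 (j(D, p) = -(8 - p)/6 = -4/3 + p/6)
g = (-271/6 + sqrt(111))**2 (g = ((sqrt(68 + 43) - 46) + (-4/3 + (1/6)*13))**2 = ((sqrt(111) - 46) + (-4/3 + 13/6))**2 = ((-46 + sqrt(111)) + 5/6)**2 = (-271/6 + sqrt(111))**2 ≈ 1199.3)
g - H(-283, -109) = (77437/36 - 271*sqrt(111)/3) - (-1)*(-283) = (77437/36 - 271*sqrt(111)/3) - 1*283 = (77437/36 - 271*sqrt(111)/3) - 283 = 67249/36 - 271*sqrt(111)/3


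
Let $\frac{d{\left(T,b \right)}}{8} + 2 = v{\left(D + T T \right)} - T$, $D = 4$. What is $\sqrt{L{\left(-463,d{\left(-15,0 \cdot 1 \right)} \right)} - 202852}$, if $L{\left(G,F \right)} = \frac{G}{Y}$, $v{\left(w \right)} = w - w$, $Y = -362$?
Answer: $\frac{i \sqrt{26582369882}}{362} \approx 450.39 i$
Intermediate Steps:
$v{\left(w \right)} = 0$
$d{\left(T,b \right)} = -16 - 8 T$ ($d{\left(T,b \right)} = -16 + 8 \left(0 - T\right) = -16 + 8 \left(- T\right) = -16 - 8 T$)
$L{\left(G,F \right)} = - \frac{G}{362}$ ($L{\left(G,F \right)} = \frac{G}{-362} = G \left(- \frac{1}{362}\right) = - \frac{G}{362}$)
$\sqrt{L{\left(-463,d{\left(-15,0 \cdot 1 \right)} \right)} - 202852} = \sqrt{\left(- \frac{1}{362}\right) \left(-463\right) - 202852} = \sqrt{\frac{463}{362} - 202852} = \sqrt{- \frac{73431961}{362}} = \frac{i \sqrt{26582369882}}{362}$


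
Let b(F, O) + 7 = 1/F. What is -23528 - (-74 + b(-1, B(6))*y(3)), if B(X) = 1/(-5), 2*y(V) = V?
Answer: -23442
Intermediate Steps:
y(V) = V/2
B(X) = -1/5
b(F, O) = -7 + 1/F
-23528 - (-74 + b(-1, B(6))*y(3)) = -23528 - (-74 + (-7 + 1/(-1))*((1/2)*3)) = -23528 - (-74 + (-7 - 1)*(3/2)) = -23528 - (-74 - 8*3/2) = -23528 - (-74 - 12) = -23528 - 1*(-86) = -23528 + 86 = -23442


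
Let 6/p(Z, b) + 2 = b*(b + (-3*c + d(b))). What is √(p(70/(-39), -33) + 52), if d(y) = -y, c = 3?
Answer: √4527070/295 ≈ 7.2125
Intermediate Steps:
p(Z, b) = 6/(-2 - 9*b) (p(Z, b) = 6/(-2 + b*(b + (-3*3 - b))) = 6/(-2 + b*(b + (-9 - b))) = 6/(-2 + b*(-9)) = 6/(-2 - 9*b))
√(p(70/(-39), -33) + 52) = √(6/(-2 - 9*(-33)) + 52) = √(6/(-2 + 297) + 52) = √(6/295 + 52) = √(15346/295) = √4527070/295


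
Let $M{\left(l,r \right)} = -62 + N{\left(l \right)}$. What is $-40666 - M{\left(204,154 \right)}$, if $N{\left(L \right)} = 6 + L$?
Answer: $-40814$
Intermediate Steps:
$M{\left(l,r \right)} = -56 + l$ ($M{\left(l,r \right)} = -62 + \left(6 + l\right) = -56 + l$)
$-40666 - M{\left(204,154 \right)} = -40666 - \left(-56 + 204\right) = -40666 - 148 = -40814$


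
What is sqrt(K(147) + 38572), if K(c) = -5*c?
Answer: sqrt(37837) ≈ 194.52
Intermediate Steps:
sqrt(K(147) + 38572) = sqrt(-5*147 + 38572) = sqrt(-735 + 38572) = sqrt(37837)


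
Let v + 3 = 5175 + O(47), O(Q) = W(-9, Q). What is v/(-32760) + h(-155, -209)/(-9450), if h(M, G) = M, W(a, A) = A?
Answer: -2809/19656 ≈ -0.14291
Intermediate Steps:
O(Q) = Q
v = 5219 (v = -3 + (5175 + 47) = -3 + 5222 = 5219)
v/(-32760) + h(-155, -209)/(-9450) = 5219/(-32760) - 155/(-9450) = 5219*(-1/32760) - 155*(-1/9450) = -5219/32760 + 31/1890 = -2809/19656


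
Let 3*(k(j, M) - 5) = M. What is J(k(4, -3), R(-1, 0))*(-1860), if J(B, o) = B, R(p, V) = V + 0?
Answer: -7440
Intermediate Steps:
k(j, M) = 5 + M/3
R(p, V) = V
J(k(4, -3), R(-1, 0))*(-1860) = (5 + (1/3)*(-3))*(-1860) = (5 - 1)*(-1860) = 4*(-1860) = -7440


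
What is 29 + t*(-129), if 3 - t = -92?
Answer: -12226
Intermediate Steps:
t = 95 (t = 3 - 1*(-92) = 3 + 92 = 95)
29 + t*(-129) = 29 + 95*(-129) = 29 - 12255 = -12226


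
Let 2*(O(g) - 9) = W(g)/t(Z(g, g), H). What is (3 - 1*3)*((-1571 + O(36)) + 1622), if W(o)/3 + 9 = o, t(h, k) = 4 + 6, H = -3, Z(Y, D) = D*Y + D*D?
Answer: 0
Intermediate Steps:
Z(Y, D) = D**2 + D*Y (Z(Y, D) = D*Y + D**2 = D**2 + D*Y)
t(h, k) = 10
W(o) = -27 + 3*o
O(g) = 153/20 + 3*g/20 (O(g) = 9 + ((-27 + 3*g)/10)/2 = 9 + ((-27 + 3*g)*(1/10))/2 = 9 + (-27/10 + 3*g/10)/2 = 9 + (-27/20 + 3*g/20) = 153/20 + 3*g/20)
(3 - 1*3)*((-1571 + O(36)) + 1622) = (3 - 1*3)*((-1571 + (153/20 + (3/20)*36)) + 1622) = (3 - 3)*((-1571 + (153/20 + 27/5)) + 1622) = 0*((-1571 + 261/20) + 1622) = 0*(-31159/20 + 1622) = 0*(1281/20) = 0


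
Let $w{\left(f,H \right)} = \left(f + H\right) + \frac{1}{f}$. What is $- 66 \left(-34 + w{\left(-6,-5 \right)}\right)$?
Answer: $2981$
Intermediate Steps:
$w{\left(f,H \right)} = H + f + \frac{1}{f}$ ($w{\left(f,H \right)} = \left(H + f\right) + \frac{1}{f} = H + f + \frac{1}{f}$)
$- 66 \left(-34 + w{\left(-6,-5 \right)}\right) = - 66 \left(-34 - \left(11 + \frac{1}{6}\right)\right) = - 66 \left(-34 - \frac{67}{6}\right) = \left(-66\right) \left(- \frac{271}{6}\right) = 2981$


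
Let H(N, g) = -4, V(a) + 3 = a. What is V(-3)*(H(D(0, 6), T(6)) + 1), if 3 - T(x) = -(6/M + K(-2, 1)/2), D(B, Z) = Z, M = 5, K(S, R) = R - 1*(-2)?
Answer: 18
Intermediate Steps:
K(S, R) = 2 + R (K(S, R) = R + 2 = 2 + R)
V(a) = -3 + a
T(x) = 57/10 (T(x) = 3 - (-1)*(6/5 + (2 + 1)/2) = 3 - (-1)*(6*(1/5) + 3*(1/2)) = 3 - (-1)*(6/5 + 3/2) = 3 - (-1)*27/10 = 3 - 1*(-27/10) = 3 + 27/10 = 57/10)
V(-3)*(H(D(0, 6), T(6)) + 1) = (-3 - 3)*(-4 + 1) = -6*(-3) = 18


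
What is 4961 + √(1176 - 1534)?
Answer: 4961 + I*√358 ≈ 4961.0 + 18.921*I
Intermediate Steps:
4961 + √(1176 - 1534) = 4961 + √(-358) = 4961 + I*√358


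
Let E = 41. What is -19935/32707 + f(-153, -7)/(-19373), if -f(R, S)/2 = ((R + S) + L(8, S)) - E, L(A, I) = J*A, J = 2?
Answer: -398302345/633632711 ≈ -0.62860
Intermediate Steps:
L(A, I) = 2*A
f(R, S) = 50 - 2*R - 2*S (f(R, S) = -2*(((R + S) + 2*8) - 1*41) = -2*(((R + S) + 16) - 41) = -2*((16 + R + S) - 41) = -2*(-25 + R + S) = 50 - 2*R - 2*S)
-19935/32707 + f(-153, -7)/(-19373) = -19935/32707 + (50 - 2*(-153) - 2*(-7))/(-19373) = -19935*1/32707 + (50 + 306 + 14)*(-1/19373) = -19935/32707 + 370*(-1/19373) = -19935/32707 - 370/19373 = -398302345/633632711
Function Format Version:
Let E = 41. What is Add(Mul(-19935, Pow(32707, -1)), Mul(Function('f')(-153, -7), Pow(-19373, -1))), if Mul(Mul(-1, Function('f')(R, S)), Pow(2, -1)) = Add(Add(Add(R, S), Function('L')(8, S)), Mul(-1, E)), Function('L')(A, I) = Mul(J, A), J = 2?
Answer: Rational(-398302345, 633632711) ≈ -0.62860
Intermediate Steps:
Function('L')(A, I) = Mul(2, A)
Function('f')(R, S) = Add(50, Mul(-2, R), Mul(-2, S)) (Function('f')(R, S) = Mul(-2, Add(Add(Add(R, S), Mul(2, 8)), Mul(-1, 41))) = Mul(-2, Add(Add(Add(R, S), 16), -41)) = Mul(-2, Add(Add(16, R, S), -41)) = Mul(-2, Add(-25, R, S)) = Add(50, Mul(-2, R), Mul(-2, S)))
Add(Mul(-19935, Pow(32707, -1)), Mul(Function('f')(-153, -7), Pow(-19373, -1))) = Add(Mul(-19935, Pow(32707, -1)), Mul(Add(50, Mul(-2, -153), Mul(-2, -7)), Pow(-19373, -1))) = Add(Mul(-19935, Rational(1, 32707)), Mul(Add(50, 306, 14), Rational(-1, 19373))) = Add(Rational(-19935, 32707), Mul(370, Rational(-1, 19373))) = Add(Rational(-19935, 32707), Rational(-370, 19373)) = Rational(-398302345, 633632711)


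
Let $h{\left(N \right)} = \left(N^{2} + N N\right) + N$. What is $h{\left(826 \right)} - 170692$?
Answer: $1194686$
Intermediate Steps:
$h{\left(N \right)} = N + 2 N^{2}$ ($h{\left(N \right)} = \left(N^{2} + N^{2}\right) + N = 2 N^{2} + N = N + 2 N^{2}$)
$h{\left(826 \right)} - 170692 = 826 \left(1 + 2 \cdot 826\right) - 170692 = 826 \left(1 + 1652\right) - 170692 = 826 \cdot 1653 - 170692 = 1365378 - 170692 = 1194686$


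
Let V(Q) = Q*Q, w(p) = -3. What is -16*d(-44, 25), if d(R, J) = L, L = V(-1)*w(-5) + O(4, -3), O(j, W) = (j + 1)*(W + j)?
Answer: -32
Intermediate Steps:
O(j, W) = (1 + j)*(W + j)
V(Q) = Q²
L = 2 (L = (-1)²*(-3) + (-3 + 4 + 4² - 3*4) = 1*(-3) + (-3 + 4 + 16 - 12) = -3 + 5 = 2)
d(R, J) = 2
-16*d(-44, 25) = -16*2 = -32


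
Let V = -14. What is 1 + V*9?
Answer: -125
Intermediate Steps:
1 + V*9 = 1 - 14*9 = 1 - 126 = -125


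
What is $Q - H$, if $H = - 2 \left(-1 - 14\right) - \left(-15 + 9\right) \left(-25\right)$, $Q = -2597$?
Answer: $-2477$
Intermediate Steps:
$H = -120$ ($H = \left(-2\right) \left(-15\right) - \left(-6\right) \left(-25\right) = 30 - 150 = -120$)
$Q - H = -2597 - -120 = -2597 + 120 = -2477$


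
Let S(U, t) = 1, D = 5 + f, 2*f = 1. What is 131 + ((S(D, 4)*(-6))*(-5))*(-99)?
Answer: -2839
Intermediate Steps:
f = 1/2 (f = (1/2)*1 = 1/2 ≈ 0.50000)
D = 11/2 (D = 5 + 1/2 = 11/2 ≈ 5.5000)
131 + ((S(D, 4)*(-6))*(-5))*(-99) = 131 + ((1*(-6))*(-5))*(-99) = 131 - 6*(-5)*(-99) = 131 + 30*(-99) = 131 - 2970 = -2839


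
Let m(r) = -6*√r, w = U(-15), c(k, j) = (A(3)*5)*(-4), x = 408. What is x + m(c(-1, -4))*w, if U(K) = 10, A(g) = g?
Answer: 408 - 120*I*√15 ≈ 408.0 - 464.76*I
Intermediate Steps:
c(k, j) = -60 (c(k, j) = (3*5)*(-4) = 15*(-4) = -60)
w = 10
x + m(c(-1, -4))*w = 408 - 12*I*√15*10 = 408 - 120*I*√15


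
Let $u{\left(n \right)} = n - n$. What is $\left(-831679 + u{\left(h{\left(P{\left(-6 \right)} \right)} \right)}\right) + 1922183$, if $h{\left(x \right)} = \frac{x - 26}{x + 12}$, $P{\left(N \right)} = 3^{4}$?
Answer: $1090504$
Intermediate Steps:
$P{\left(N \right)} = 81$
$h{\left(x \right)} = \frac{-26 + x}{12 + x}$
$u{\left(n \right)} = 0$
$\left(-831679 + u{\left(h{\left(P{\left(-6 \right)} \right)} \right)}\right) + 1922183 = \left(-831679 + 0\right) + 1922183 = -831679 + 1922183 = 1090504$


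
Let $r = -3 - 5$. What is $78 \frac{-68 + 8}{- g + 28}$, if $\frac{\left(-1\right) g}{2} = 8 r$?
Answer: $\frac{234}{5} \approx 46.8$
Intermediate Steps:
$r = -8$ ($r = -3 - 5 = -8$)
$g = 128$ ($g = - 2 \cdot 8 \left(-8\right) = \left(-2\right) \left(-64\right) = 128$)
$78 \frac{-68 + 8}{- g + 28} = 78 \frac{-68 + 8}{\left(-1\right) 128 + 28} = 78 \left(- \frac{60}{-128 + 28}\right) = 78 \left(- \frac{60}{-100}\right) = 78 \left(\left(-60\right) \left(- \frac{1}{100}\right)\right) = 78 \cdot \frac{3}{5} = \frac{234}{5}$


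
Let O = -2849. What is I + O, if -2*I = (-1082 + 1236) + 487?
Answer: -6339/2 ≈ -3169.5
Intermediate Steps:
I = -641/2 (I = -((-1082 + 1236) + 487)/2 = -(154 + 487)/2 = -½*641 = -641/2 ≈ -320.50)
I + O = -641/2 - 2849 = -6339/2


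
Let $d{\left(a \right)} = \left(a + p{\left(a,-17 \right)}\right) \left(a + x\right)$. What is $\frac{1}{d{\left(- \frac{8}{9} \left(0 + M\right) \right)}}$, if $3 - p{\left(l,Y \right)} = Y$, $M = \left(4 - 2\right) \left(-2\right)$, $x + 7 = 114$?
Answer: $\frac{81}{210940} \approx 0.000384$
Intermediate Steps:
$x = 107$ ($x = -7 + 114 = 107$)
$M = -4$ ($M = 2 \left(-2\right) = -4$)
$p{\left(l,Y \right)} = 3 - Y$
$d{\left(a \right)} = \left(20 + a\right) \left(107 + a\right)$ ($d{\left(a \right)} = \left(a + \left(3 - -17\right)\right) \left(a + 107\right) = \left(a + \left(3 + 17\right)\right) \left(107 + a\right) = \left(a + 20\right) \left(107 + a\right) = \left(20 + a\right) \left(107 + a\right)$)
$\frac{1}{d{\left(- \frac{8}{9} \left(0 + M\right) \right)}} = \frac{1}{2140 + \left(- \frac{8}{9} \left(0 - 4\right)\right)^{2} + 127 - \frac{8}{9} \left(0 - 4\right)} = \frac{1}{2140 + \left(\left(-8\right) \frac{1}{9} \left(-4\right)\right)^{2} + 127 \left(-8\right) \frac{1}{9} \left(-4\right)} = \frac{1}{2140 + \left(\left(- \frac{8}{9}\right) \left(-4\right)\right)^{2} + 127 \left(\left(- \frac{8}{9}\right) \left(-4\right)\right)} = \frac{1}{2140 + \left(\frac{32}{9}\right)^{2} + 127 \cdot \frac{32}{9}} = \frac{1}{2140 + \frac{1024}{81} + \frac{4064}{9}} = \frac{1}{\frac{210940}{81}} = \frac{81}{210940}$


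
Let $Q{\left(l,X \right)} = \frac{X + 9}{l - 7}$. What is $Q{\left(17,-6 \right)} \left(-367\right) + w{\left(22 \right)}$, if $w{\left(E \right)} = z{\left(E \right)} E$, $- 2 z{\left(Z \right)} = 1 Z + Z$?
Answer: $- \frac{5941}{10} \approx -594.1$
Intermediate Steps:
$z{\left(Z \right)} = - Z$ ($z{\left(Z \right)} = - \frac{1 Z + Z}{2} = - \frac{Z + Z}{2} = - \frac{2 Z}{2} = - Z$)
$w{\left(E \right)} = - E^{2}$ ($w{\left(E \right)} = - E E = - E^{2}$)
$Q{\left(l,X \right)} = \frac{9 + X}{-7 + l}$
$Q{\left(17,-6 \right)} \left(-367\right) + w{\left(22 \right)} = \frac{9 - 6}{-7 + 17} \left(-367\right) - 22^{2} = \frac{1}{10} \cdot 3 \left(-367\right) - 484 = \frac{3}{10} \left(-367\right) - 484 = - \frac{1101}{10} - 484 = - \frac{5941}{10}$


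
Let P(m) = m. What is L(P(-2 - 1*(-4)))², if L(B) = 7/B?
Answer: 49/4 ≈ 12.250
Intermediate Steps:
L(P(-2 - 1*(-4)))² = (7/(-2 - 1*(-4)))² = (7/(-2 + 4))² = (7/2)² = 49/4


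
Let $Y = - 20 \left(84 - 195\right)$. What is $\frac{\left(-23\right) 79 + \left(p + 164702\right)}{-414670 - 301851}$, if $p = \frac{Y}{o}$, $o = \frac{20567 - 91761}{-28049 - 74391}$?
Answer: $- \frac{5911925745}{25505998037} \approx -0.23179$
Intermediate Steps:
$o = \frac{35597}{51220}$ ($o = - \frac{71194}{-102440} = \left(-71194\right) \left(- \frac{1}{102440}\right) = \frac{35597}{51220} \approx 0.69498$)
$Y = 2220$ ($Y = \left(-20\right) \left(-111\right) = 2220$)
$p = \frac{113708400}{35597}$ ($p = \frac{2220}{\frac{35597}{51220}} = 2220 \cdot \frac{51220}{35597} = \frac{113708400}{35597} \approx 3194.3$)
$\frac{\left(-23\right) 79 + \left(p + 164702\right)}{-414670 - 301851} = \frac{\left(-23\right) 79 + \left(\frac{113708400}{35597} + 164702\right)}{-414670 - 301851} = \frac{-1817 + \frac{5976605494}{35597}}{-716521} = \frac{5911925745}{35597} \left(- \frac{1}{716521}\right) = - \frac{5911925745}{25505998037}$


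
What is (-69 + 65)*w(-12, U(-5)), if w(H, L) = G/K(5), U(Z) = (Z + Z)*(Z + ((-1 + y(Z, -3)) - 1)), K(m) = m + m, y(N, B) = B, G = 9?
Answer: -18/5 ≈ -3.6000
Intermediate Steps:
K(m) = 2*m
U(Z) = 2*Z*(-5 + Z) (U(Z) = (Z + Z)*(Z + ((-1 - 3) - 1)) = (2*Z)*(Z + (-4 - 1)) = (2*Z)*(Z - 5) = (2*Z)*(-5 + Z) = 2*Z*(-5 + Z))
w(H, L) = 9/10 (w(H, L) = 9/((2*5)) = 9/10)
(-69 + 65)*w(-12, U(-5)) = (-69 + 65)*(9/10) = -4*9/10 = -18/5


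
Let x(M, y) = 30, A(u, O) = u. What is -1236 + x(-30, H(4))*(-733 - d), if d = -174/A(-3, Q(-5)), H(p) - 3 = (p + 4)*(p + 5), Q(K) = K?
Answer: -24966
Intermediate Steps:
H(p) = 3 + (4 + p)*(5 + p) (H(p) = 3 + (p + 4)*(p + 5) = 3 + (4 + p)*(5 + p))
d = 58 (d = -174/(-3) = -174*(-1/3) = 58)
-1236 + x(-30, H(4))*(-733 - d) = -1236 + 30*(-733 - 1*58) = -1236 + 30*(-733 - 58) = -1236 + 30*(-791) = -1236 - 23730 = -24966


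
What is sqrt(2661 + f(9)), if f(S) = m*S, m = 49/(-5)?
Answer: 8*sqrt(1005)/5 ≈ 50.723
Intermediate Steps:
m = -49/5 (m = 49*(-1/5) = -49/5 ≈ -9.8000)
f(S) = -49*S/5
sqrt(2661 + f(9)) = sqrt(2661 - 49/5*9) = sqrt(2661 - 441/5) = sqrt(12864/5) = 8*sqrt(1005)/5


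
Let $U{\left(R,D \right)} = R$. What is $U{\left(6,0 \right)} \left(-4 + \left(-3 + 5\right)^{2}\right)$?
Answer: $0$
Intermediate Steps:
$U{\left(6,0 \right)} \left(-4 + \left(-3 + 5\right)^{2}\right) = 6 \left(-4 + \left(-3 + 5\right)^{2}\right) = 6 \left(-4 + 2^{2}\right) = 6 \left(-4 + 4\right) = 6 \cdot 0 = 0$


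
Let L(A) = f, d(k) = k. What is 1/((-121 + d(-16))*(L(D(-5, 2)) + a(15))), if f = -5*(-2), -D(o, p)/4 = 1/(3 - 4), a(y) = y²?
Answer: -1/32195 ≈ -3.1061e-5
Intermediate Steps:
D(o, p) = 4 (D(o, p) = -4/(3 - 4) = -4/(-1) = -4*(-1) = 4)
f = 10
L(A) = 10
1/((-121 + d(-16))*(L(D(-5, 2)) + a(15))) = 1/((-121 - 16)*(10 + 15²)) = 1/(-137*(10 + 225)) = 1/(-137*235) = 1/(-32195) = -1/32195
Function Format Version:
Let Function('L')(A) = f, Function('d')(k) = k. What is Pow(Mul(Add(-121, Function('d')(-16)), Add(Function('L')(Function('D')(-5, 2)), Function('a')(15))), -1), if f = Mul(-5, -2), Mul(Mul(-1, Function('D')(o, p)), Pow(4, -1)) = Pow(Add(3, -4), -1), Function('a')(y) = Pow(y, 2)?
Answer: Rational(-1, 32195) ≈ -3.1061e-5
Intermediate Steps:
Function('D')(o, p) = 4 (Function('D')(o, p) = Mul(-4, Pow(Add(3, -4), -1)) = Mul(-4, Pow(-1, -1)) = Mul(-4, -1) = 4)
f = 10
Function('L')(A) = 10
Pow(Mul(Add(-121, Function('d')(-16)), Add(Function('L')(Function('D')(-5, 2)), Function('a')(15))), -1) = Pow(Mul(Add(-121, -16), Add(10, Pow(15, 2))), -1) = Pow(Mul(-137, Add(10, 225)), -1) = Pow(Mul(-137, 235), -1) = Pow(-32195, -1) = Rational(-1, 32195)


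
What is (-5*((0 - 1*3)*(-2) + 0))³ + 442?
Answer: -26558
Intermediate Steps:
(-5*((0 - 1*3)*(-2) + 0))³ + 442 = (-5*((0 - 3)*(-2) + 0))³ + 442 = (-5*(-3*(-2) + 0))³ + 442 = (-5*(6 + 0))³ + 442 = (-5*6)³ + 442 = (-30)³ + 442 = -27000 + 442 = -26558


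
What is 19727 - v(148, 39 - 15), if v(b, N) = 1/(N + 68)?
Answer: 1814883/92 ≈ 19727.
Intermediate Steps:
v(b, N) = 1/(68 + N)
19727 - v(148, 39 - 15) = 19727 - 1/(68 + (39 - 15)) = 19727 - 1/(68 + 24) = 19727 - 1/92 = 1814883/92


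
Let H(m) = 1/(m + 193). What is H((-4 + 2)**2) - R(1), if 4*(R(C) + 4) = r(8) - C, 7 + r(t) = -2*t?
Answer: 1971/197 ≈ 10.005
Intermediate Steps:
r(t) = -7 - 2*t
R(C) = -39/4 - C/4 (R(C) = -4 + ((-7 - 2*8) - C)/4 = -4 + ((-7 - 16) - C)/4 = -4 + (-23 - C)/4 = -4 + (-23/4 - C/4) = -39/4 - C/4)
H(m) = 1/(193 + m)
H((-4 + 2)**2) - R(1) = 1/(193 + (-4 + 2)**2) - (-39/4 - 1/4*1) = 1/(193 + (-2)**2) - (-39/4 - 1/4) = 1/(193 + 4) - 1*(-10) = 1/197 + 10 = 1971/197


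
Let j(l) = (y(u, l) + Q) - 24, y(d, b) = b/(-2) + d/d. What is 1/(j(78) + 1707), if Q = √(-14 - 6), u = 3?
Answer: 329/541209 - 2*I*√5/2706045 ≈ 0.0006079 - 1.6526e-6*I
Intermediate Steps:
Q = 2*I*√5 (Q = √(-20) = 2*I*√5 ≈ 4.4721*I)
y(d, b) = 1 - b/2 (y(d, b) = b*(-½) + 1 = -b/2 + 1 = 1 - b/2)
j(l) = -23 - l/2 + 2*I*√5 (j(l) = ((1 - l/2) + 2*I*√5) - 24 = (1 - l/2 + 2*I*√5) - 24 = -23 - l/2 + 2*I*√5)
1/(j(78) + 1707) = 1/((-23 - ½*78 + 2*I*√5) + 1707) = 1/((-23 - 39 + 2*I*√5) + 1707) = 1/((-62 + 2*I*√5) + 1707) = 1/(1645 + 2*I*√5)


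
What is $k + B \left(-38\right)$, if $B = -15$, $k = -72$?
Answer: $498$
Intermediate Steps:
$k + B \left(-38\right) = -72 - -570 = -72 + 570 = 498$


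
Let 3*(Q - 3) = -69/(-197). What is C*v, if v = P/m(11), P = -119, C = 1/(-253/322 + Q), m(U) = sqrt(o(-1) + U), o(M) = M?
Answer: -164101*sqrt(10)/32145 ≈ -16.143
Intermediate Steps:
m(U) = sqrt(-1 + U)
Q = 614/197 (Q = 3 + (-69/(-197))/3 = 3 + (-69*(-1/197))/3 = 3 + (1/3)*(69/197) = 3 + 23/197 = 614/197 ≈ 3.1168)
C = 2758/6429 (C = 1/(-253/322 + 614/197) = 1/(-253*1/322 + 614/197) = 1/(-11/14 + 614/197) = 1/(6429/2758) = 2758/6429 ≈ 0.42899)
v = -119*sqrt(10)/10 (v = -119/sqrt(-1 + 11) = -119*sqrt(10)/10 ≈ -37.631)
C*v = 2758*(-119*sqrt(10)/10)/6429 = -164101*sqrt(10)/32145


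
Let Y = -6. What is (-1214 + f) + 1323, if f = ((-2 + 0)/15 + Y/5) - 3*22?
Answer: 125/3 ≈ 41.667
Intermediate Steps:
f = -202/3 (f = ((-2 + 0)/15 - 6/5) - 3*22 = (-2*1/15 - 6*⅕) - 66 = (-2/15 - 6/5) - 66 = -4/3 - 66 = -202/3 ≈ -67.333)
(-1214 + f) + 1323 = (-1214 - 202/3) + 1323 = -3844/3 + 1323 = 125/3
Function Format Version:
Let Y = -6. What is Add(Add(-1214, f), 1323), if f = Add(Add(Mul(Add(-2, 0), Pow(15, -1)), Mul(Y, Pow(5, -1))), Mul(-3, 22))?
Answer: Rational(125, 3) ≈ 41.667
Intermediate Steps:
f = Rational(-202, 3) (f = Add(Add(Mul(Add(-2, 0), Pow(15, -1)), Mul(-6, Pow(5, -1))), Mul(-3, 22)) = Add(Add(Mul(-2, Rational(1, 15)), Mul(-6, Rational(1, 5))), -66) = Add(Add(Rational(-2, 15), Rational(-6, 5)), -66) = Add(Rational(-4, 3), -66) = Rational(-202, 3) ≈ -67.333)
Add(Add(-1214, f), 1323) = Add(Add(-1214, Rational(-202, 3)), 1323) = Add(Rational(-3844, 3), 1323) = Rational(125, 3)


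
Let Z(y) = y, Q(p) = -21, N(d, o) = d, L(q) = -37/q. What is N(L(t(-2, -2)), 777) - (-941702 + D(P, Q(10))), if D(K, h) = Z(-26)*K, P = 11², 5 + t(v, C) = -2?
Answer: 6613973/7 ≈ 9.4485e+5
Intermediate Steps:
t(v, C) = -7 (t(v, C) = -5 - 2 = -7)
P = 121
D(K, h) = -26*K
N(L(t(-2, -2)), 777) - (-941702 + D(P, Q(10))) = -37/(-7) - (-941702 - 26*121) = -37*(-⅐) - (-941702 - 3146) = 37/7 - 1*(-944848) = 37/7 + 944848 = 6613973/7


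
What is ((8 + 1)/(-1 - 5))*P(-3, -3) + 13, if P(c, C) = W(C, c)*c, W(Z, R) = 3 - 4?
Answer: 17/2 ≈ 8.5000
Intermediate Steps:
W(Z, R) = -1
P(c, C) = -c
((8 + 1)/(-1 - 5))*P(-3, -3) + 13 = ((8 + 1)/(-1 - 5))*(-1*(-3)) + 13 = (9/(-6))*3 + 13 = (9*(-⅙))*3 + 13 = -3/2*3 + 13 = -9/2 + 13 = 17/2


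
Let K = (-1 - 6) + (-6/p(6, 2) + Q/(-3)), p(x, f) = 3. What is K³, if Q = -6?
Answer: -343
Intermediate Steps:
K = -7 (K = (-1 - 6) + (-6/3 - 6/(-3)) = -7 + (-6*⅓ - 6*(-⅓)) = -7 + (-2 + 2) = -7 + 0 = -7)
K³ = (-7)³ = -343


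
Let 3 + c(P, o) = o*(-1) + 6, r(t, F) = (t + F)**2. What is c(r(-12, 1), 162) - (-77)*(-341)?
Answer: -26416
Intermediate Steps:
r(t, F) = (F + t)**2
c(P, o) = 3 - o (c(P, o) = -3 + (o*(-1) + 6) = -3 + (-o + 6) = -3 + (6 - o) = 3 - o)
c(r(-12, 1), 162) - (-77)*(-341) = (3 - 1*162) - (-77)*(-341) = (3 - 162) - 1*26257 = -159 - 26257 = -26416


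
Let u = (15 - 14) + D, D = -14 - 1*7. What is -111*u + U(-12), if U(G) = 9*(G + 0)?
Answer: 2112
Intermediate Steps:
D = -21 (D = -14 - 7 = -21)
U(G) = 9*G
u = -20 (u = (15 - 14) - 21 = 1 - 21 = -20)
-111*u + U(-12) = -111*(-20) + 9*(-12) = 2220 - 108 = 2112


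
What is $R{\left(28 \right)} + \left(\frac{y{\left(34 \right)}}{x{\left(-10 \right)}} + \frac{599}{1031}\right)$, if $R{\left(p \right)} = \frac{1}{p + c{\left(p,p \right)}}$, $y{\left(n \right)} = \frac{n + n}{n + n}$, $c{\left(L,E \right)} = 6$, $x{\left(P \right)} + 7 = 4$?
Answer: $\frac{29137}{105162} \approx 0.27707$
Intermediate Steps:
$x{\left(P \right)} = -3$ ($x{\left(P \right)} = -7 + 4 = -3$)
$y{\left(n \right)} = 1$ ($y{\left(n \right)} = \frac{2 n}{2 n} = 2 n \frac{1}{2 n} = 1$)
$R{\left(p \right)} = \frac{1}{6 + p}$ ($R{\left(p \right)} = \frac{1}{p + 6} = \frac{1}{6 + p}$)
$R{\left(28 \right)} + \left(\frac{y{\left(34 \right)}}{x{\left(-10 \right)}} + \frac{599}{1031}\right) = \frac{1}{6 + 28} + \left(1 \frac{1}{-3} + \frac{599}{1031}\right) = \frac{1}{34} + \left(1 \left(- \frac{1}{3}\right) + 599 \cdot \frac{1}{1031}\right) = \frac{1}{34} + \left(- \frac{1}{3} + \frac{599}{1031}\right) = \frac{1}{34} + \frac{766}{3093} = \frac{29137}{105162}$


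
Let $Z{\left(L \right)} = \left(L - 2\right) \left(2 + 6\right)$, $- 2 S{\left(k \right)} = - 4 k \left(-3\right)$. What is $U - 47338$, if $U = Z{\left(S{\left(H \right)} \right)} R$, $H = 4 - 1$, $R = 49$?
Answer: $-55178$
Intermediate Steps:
$H = 3$ ($H = 4 - 1 = 3$)
$S{\left(k \right)} = - 6 k$ ($S{\left(k \right)} = - \frac{- 4 k \left(-3\right)}{2} = - \frac{12 k}{2} = - 6 k$)
$Z{\left(L \right)} = -16 + 8 L$ ($Z{\left(L \right)} = \left(-2 + L\right) 8 = -16 + 8 L$)
$U = -7840$ ($U = \left(-16 + 8 \left(\left(-6\right) 3\right)\right) 49 = \left(-16 + 8 \left(-18\right)\right) 49 = \left(-16 - 144\right) 49 = \left(-160\right) 49 = -7840$)
$U - 47338 = -7840 - 47338 = -55178$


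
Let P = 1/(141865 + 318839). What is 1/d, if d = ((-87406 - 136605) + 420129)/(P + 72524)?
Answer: 33412096897/90352347072 ≈ 0.36980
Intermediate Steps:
P = 1/460704 ≈ 2.1706e-6
d = 90352347072/33412096897 (d = ((-87406 - 136605) + 420129)/(1/460704 + 72524) = (-224011 + 420129)/(33412096897/460704) = 196118*(460704/33412096897) = 90352347072/33412096897 ≈ 2.7042)
1/d = 1/(90352347072/33412096897) = 33412096897/90352347072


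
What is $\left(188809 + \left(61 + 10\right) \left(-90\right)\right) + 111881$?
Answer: $294300$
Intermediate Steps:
$\left(188809 + \left(61 + 10\right) \left(-90\right)\right) + 111881 = \left(188809 + 71 \left(-90\right)\right) + 111881 = \left(188809 - 6390\right) + 111881 = 182419 + 111881 = 294300$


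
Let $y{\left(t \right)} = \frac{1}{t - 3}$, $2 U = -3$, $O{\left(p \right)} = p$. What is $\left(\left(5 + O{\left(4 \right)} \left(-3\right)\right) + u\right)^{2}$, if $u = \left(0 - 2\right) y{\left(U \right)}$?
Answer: $\frac{3481}{81} \approx 42.975$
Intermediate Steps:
$U = - \frac{3}{2}$ ($U = \frac{1}{2} \left(-3\right) = - \frac{3}{2} \approx -1.5$)
$y{\left(t \right)} = \frac{1}{-3 + t}$
$u = \frac{4}{9}$ ($u = \frac{0 - 2}{-3 - \frac{3}{2}} = - \frac{2}{- \frac{9}{2}} = \left(-2\right) \left(- \frac{2}{9}\right) = \frac{4}{9} \approx 0.44444$)
$\left(\left(5 + O{\left(4 \right)} \left(-3\right)\right) + u\right)^{2} = \left(\left(5 + 4 \left(-3\right)\right) + \frac{4}{9}\right)^{2} = \left(\left(5 - 12\right) + \frac{4}{9}\right)^{2} = \left(-7 + \frac{4}{9}\right)^{2} = \left(- \frac{59}{9}\right)^{2} = \frac{3481}{81}$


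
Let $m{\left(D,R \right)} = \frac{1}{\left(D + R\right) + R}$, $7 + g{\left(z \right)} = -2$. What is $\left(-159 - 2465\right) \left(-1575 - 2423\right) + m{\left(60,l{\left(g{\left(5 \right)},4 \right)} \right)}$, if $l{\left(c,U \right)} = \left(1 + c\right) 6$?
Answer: $\frac{377667071}{36} \approx 1.0491 \cdot 10^{7}$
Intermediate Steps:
$g{\left(z \right)} = -9$ ($g{\left(z \right)} = -7 - 2 = -9$)
$l{\left(c,U \right)} = 6 + 6 c$
$m{\left(D,R \right)} = \frac{1}{D + 2 R}$
$\left(-159 - 2465\right) \left(-1575 - 2423\right) + m{\left(60,l{\left(g{\left(5 \right)},4 \right)} \right)} = \left(-159 - 2465\right) \left(-1575 - 2423\right) + \frac{1}{60 + 2 \left(6 + 6 \left(-9\right)\right)} = \left(-2624\right) \left(-3998\right) + \frac{1}{60 + 2 \left(6 - 54\right)} = 10490752 + \frac{1}{60 + 2 \left(-48\right)} = 10490752 + \frac{1}{60 - 96} = 10490752 + \frac{1}{-36} = 10490752 - \frac{1}{36} = \frac{377667071}{36}$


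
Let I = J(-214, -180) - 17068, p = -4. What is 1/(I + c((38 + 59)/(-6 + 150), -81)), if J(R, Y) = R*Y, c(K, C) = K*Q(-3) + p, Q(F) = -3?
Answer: 48/1029407 ≈ 4.6629e-5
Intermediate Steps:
c(K, C) = -4 - 3*K (c(K, C) = K*(-3) - 4 = -3*K - 4 = -4 - 3*K)
I = 21452 (I = -214*(-180) - 17068 = 38520 - 17068 = 21452)
1/(I + c((38 + 59)/(-6 + 150), -81)) = 1/(21452 + (-4 - 3*(38 + 59)/(-6 + 150))) = 1/(21452 + (-4 - 291/144)) = 1/(21452 + (-4 - 3*97/144)) = 1/(21452 + (-4 - 97/48)) = 1/(21452 - 289/48) = 1/(1029407/48) = 48/1029407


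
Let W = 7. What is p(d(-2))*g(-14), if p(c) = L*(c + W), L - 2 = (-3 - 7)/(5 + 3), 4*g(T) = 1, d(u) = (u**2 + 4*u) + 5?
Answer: 3/2 ≈ 1.5000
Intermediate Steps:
d(u) = 5 + u**2 + 4*u
g(T) = 1/4 (g(T) = (1/4)*1 = 1/4)
L = 3/4 (L = 2 + (-3 - 7)/(5 + 3) = 2 - 10/8 = 2 - 10*1/8 = 2 - 5/4 = 3/4 ≈ 0.75000)
p(c) = 21/4 + 3*c/4 (p(c) = 3*(c + 7)/4 = 3*(7 + c)/4 = 21/4 + 3*c/4)
p(d(-2))*g(-14) = (21/4 + 3*(5 + (-2)**2 + 4*(-2))/4)*(1/4) = (21/4 + 3*(5 + 4 - 8)/4)*(1/4) = (21/4 + (3/4)*1)*(1/4) = (21/4 + 3/4)*(1/4) = 6*(1/4) = 3/2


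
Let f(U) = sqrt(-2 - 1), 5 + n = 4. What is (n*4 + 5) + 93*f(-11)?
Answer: 1 + 93*I*sqrt(3) ≈ 1.0 + 161.08*I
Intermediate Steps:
n = -1 (n = -5 + 4 = -1)
f(U) = I*sqrt(3) (f(U) = sqrt(-3) = I*sqrt(3))
(n*4 + 5) + 93*f(-11) = (-1*4 + 5) + 93*(I*sqrt(3)) = (-4 + 5) + 93*I*sqrt(3) = 1 + 93*I*sqrt(3)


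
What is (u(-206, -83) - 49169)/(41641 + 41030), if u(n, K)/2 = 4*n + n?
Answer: -51229/82671 ≈ -0.61967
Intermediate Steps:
u(n, K) = 10*n (u(n, K) = 2*(4*n + n) = 2*(5*n) = 10*n)
(u(-206, -83) - 49169)/(41641 + 41030) = (10*(-206) - 49169)/(41641 + 41030) = (-2060 - 49169)/82671 = -51229*1/82671 = -51229/82671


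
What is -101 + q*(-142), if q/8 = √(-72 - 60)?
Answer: -101 - 2272*I*√33 ≈ -101.0 - 13052.0*I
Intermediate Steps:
q = 16*I*√33 (q = 8*√(-72 - 60) = 8*√(-132) = 8*(2*I*√33) = 16*I*√33 ≈ 91.913*I)
-101 + q*(-142) = -101 + (16*I*√33)*(-142) = -101 - 2272*I*√33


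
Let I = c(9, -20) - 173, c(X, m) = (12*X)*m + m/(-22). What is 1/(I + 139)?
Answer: -11/24124 ≈ -0.00045598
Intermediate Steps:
c(X, m) = -m/22 + 12*X*m (c(X, m) = 12*X*m + m*(-1/22) = 12*X*m - m/22 = -m/22 + 12*X*m)
I = -25653/11 (I = (1/22)*(-20)*(-1 + 264*9) - 173 = (1/22)*(-20)*(-1 + 2376) - 173 = (1/22)*(-20)*2375 - 173 = -23750/11 - 173 = -25653/11 ≈ -2332.1)
1/(I + 139) = 1/(-25653/11 + 139) = 1/(-24124/11) = -11/24124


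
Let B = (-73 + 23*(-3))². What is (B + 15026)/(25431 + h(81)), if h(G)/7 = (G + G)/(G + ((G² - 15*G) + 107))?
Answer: 16228455/11728024 ≈ 1.3837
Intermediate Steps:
B = 20164 (B = (-73 - 69)² = (-142)² = 20164)
h(G) = 14*G/(107 + G² - 14*G) (h(G) = 7*((G + G)/(G + ((G² - 15*G) + 107))) = 7*((2*G)/(G + (107 + G² - 15*G))) = 7*((2*G)/(107 + G² - 14*G)) = 7*(2*G/(107 + G² - 14*G)) = 14*G/(107 + G² - 14*G))
(B + 15026)/(25431 + h(81)) = (20164 + 15026)/(25431 + 14*81/(107 + 81² - 14*81)) = 35190/(25431 + 14*81/(107 + 6561 - 1134)) = 35190/(25431 + 14*81/5534) = 35190/(25431 + 14*81*(1/5534)) = 35190/(25431 + 567/2767) = 35190/(70368144/2767) = 35190*(2767/70368144) = 16228455/11728024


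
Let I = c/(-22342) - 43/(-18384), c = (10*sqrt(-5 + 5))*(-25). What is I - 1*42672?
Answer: -784482005/18384 ≈ -42672.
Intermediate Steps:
c = 0 (c = (10*sqrt(0))*(-25) = (10*0)*(-25) = 0*(-25) = 0)
I = 43/18384 (I = 0/(-22342) - 43/(-18384) = 0*(-1/22342) - 43*(-1/18384) = 0 + 43/18384 = 43/18384 ≈ 0.0023390)
I - 1*42672 = 43/18384 - 1*42672 = 43/18384 - 42672 = -784482005/18384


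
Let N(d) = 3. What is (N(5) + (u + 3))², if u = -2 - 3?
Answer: 1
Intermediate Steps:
u = -5
(N(5) + (u + 3))² = (3 + (-5 + 3))² = (3 - 2)² = 1² = 1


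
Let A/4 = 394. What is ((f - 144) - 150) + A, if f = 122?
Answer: 1404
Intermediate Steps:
A = 1576 (A = 4*394 = 1576)
((f - 144) - 150) + A = ((122 - 144) - 150) + 1576 = (-22 - 150) + 1576 = -172 + 1576 = 1404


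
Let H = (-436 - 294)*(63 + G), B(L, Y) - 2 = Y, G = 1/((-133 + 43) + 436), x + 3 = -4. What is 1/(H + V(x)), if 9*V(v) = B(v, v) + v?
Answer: -519/23870597 ≈ -2.1742e-5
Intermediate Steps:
x = -7 (x = -3 - 4 = -7)
G = 1/346 (G = 1/(-90 + 436) = 1/346 ≈ 0.0028902)
B(L, Y) = 2 + Y
V(v) = 2/9 + 2*v/9 (V(v) = ((2 + v) + v)/9 = (2 + 2*v)/9 = 2/9 + 2*v/9)
H = -7956635/173 (H = (-436 - 294)*(63 + 1/346) = -730*21799/346 = -7956635/173 ≈ -45992.)
1/(H + V(x)) = 1/(-7956635/173 + (2/9 + (2/9)*(-7))) = 1/(-7956635/173 + (2/9 - 14/9)) = 1/(-7956635/173 - 4/3) = 1/(-23870597/519) = -519/23870597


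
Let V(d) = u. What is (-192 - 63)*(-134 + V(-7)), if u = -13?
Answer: 37485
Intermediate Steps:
V(d) = -13
(-192 - 63)*(-134 + V(-7)) = (-192 - 63)*(-134 - 13) = -255*(-147) = 37485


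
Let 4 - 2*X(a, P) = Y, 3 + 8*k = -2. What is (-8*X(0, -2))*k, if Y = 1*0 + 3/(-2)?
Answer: 55/4 ≈ 13.750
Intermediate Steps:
k = -5/8 (k = -3/8 + (1/8)*(-2) = -3/8 - 1/4 = -5/8 ≈ -0.62500)
Y = -3/2 (Y = 0 + 3*(-1/2) = 0 - 3/2 = -3/2 ≈ -1.5000)
X(a, P) = 11/4 (X(a, P) = 2 - 1/2*(-3/2) = 2 + 3/4 = 11/4)
(-8*X(0, -2))*k = -8*11/4*(-5/8) = -22*(-5/8) = 55/4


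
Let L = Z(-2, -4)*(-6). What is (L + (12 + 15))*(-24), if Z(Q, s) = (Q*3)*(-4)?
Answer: 2808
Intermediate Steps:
Z(Q, s) = -12*Q (Z(Q, s) = (3*Q)*(-4) = -12*Q)
L = -144 (L = -12*(-2)*(-6) = 24*(-6) = -144)
(L + (12 + 15))*(-24) = (-144 + (12 + 15))*(-24) = (-144 + 27)*(-24) = -117*(-24) = 2808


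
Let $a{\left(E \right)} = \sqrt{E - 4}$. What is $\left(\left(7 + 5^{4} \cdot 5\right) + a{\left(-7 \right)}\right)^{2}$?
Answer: $\left(3132 + i \sqrt{11}\right)^{2} \approx 9.8094 \cdot 10^{6} + 2.078 \cdot 10^{4} i$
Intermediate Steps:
$a{\left(E \right)} = \sqrt{-4 + E}$
$\left(\left(7 + 5^{4} \cdot 5\right) + a{\left(-7 \right)}\right)^{2} = \left(\left(7 + 5^{4} \cdot 5\right) + \sqrt{-4 - 7}\right)^{2} = \left(\left(7 + 625 \cdot 5\right) + \sqrt{-11}\right)^{2} = \left(\left(7 + 3125\right) + i \sqrt{11}\right)^{2} = \left(3132 + i \sqrt{11}\right)^{2}$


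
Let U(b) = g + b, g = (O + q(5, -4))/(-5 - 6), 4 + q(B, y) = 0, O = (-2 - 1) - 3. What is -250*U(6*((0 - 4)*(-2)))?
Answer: -134500/11 ≈ -12227.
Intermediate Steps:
O = -6 (O = -3 - 3 = -6)
q(B, y) = -4 (q(B, y) = -4 + 0 = -4)
g = 10/11 (g = (-6 - 4)/(-5 - 6) = -10/(-11) = -10*(-1/11) = 10/11 ≈ 0.90909)
U(b) = 10/11 + b
-250*U(6*((0 - 4)*(-2))) = -250*(10/11 + 6*((0 - 4)*(-2))) = -250*(10/11 + 6*(-4*(-2))) = -250*(10/11 + 6*8) = -250*(10/11 + 48) = -250*538/11 = -134500/11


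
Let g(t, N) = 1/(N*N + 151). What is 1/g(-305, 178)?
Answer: 31835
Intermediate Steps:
g(t, N) = 1/(151 + N²) (g(t, N) = 1/(N² + 151) = 1/(151 + N²))
1/g(-305, 178) = 1/(1/(151 + 178²)) = 1/(1/(151 + 31684)) = 1/(1/31835) = 31835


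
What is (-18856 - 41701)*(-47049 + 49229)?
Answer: -132014260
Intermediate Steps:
(-18856 - 41701)*(-47049 + 49229) = -60557*2180 = -132014260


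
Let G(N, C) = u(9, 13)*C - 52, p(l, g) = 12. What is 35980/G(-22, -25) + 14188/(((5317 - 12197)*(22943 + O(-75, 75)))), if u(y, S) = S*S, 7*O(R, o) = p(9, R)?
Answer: -1419962580919/168791413960 ≈ -8.4125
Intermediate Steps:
O(R, o) = 12/7 (O(R, o) = (⅐)*12 = 12/7)
u(y, S) = S²
G(N, C) = -52 + 169*C (G(N, C) = 13²*C - 52 = 169*C - 52 = -52 + 169*C)
35980/G(-22, -25) + 14188/(((5317 - 12197)*(22943 + O(-75, 75)))) = 35980/(-52 + 169*(-25)) + 14188/(((5317 - 12197)*(22943 + 12/7))) = 35980/(-52 - 4225) + 14188/((-6880*160613/7)) = 35980/(-4277) + 14188/(-1105017440/7) = 35980*(-1/4277) + 14188*(-7/1105017440) = -5140/611 - 24829/276254360 = -1419962580919/168791413960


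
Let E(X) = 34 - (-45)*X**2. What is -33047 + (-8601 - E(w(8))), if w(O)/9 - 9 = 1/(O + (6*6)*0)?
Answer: -22091853/64 ≈ -3.4519e+5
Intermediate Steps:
w(O) = 81 + 9/O (w(O) = 81 + 9/(O + (6*6)*0) = 81 + 9/(O + 36*0) = 81 + 9/(O + 0) = 81 + 9/O)
E(X) = 34 + 45*X**2
-33047 + (-8601 - E(w(8))) = -33047 + (-8601 - (34 + 45*(81 + 9/8)**2)) = -33047 + (-8601 - (34 + 45*(657/8)**2)) = -33047 + (-8601 - (34 + 45*(431649/64))) = -33047 + (-8601 - (34 + 19424205/64)) = -33047 + (-8601 - 1*19426381/64) = -33047 + (-8601 - 19426381/64) = -33047 - 19976845/64 = -22091853/64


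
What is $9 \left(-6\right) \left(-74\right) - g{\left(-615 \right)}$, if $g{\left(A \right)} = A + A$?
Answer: $5226$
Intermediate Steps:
$g{\left(A \right)} = 2 A$
$9 \left(-6\right) \left(-74\right) - g{\left(-615 \right)} = 9 \left(-6\right) \left(-74\right) - 2 \left(-615\right) = \left(-54\right) \left(-74\right) - -1230 = 3996 + 1230 = 5226$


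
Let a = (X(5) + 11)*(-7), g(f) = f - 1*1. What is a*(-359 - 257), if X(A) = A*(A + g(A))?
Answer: 241472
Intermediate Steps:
g(f) = -1 + f (g(f) = f - 1 = -1 + f)
X(A) = A*(-1 + 2*A) (X(A) = A*(A + (-1 + A)) = A*(-1 + 2*A))
a = -392 (a = (5*(-1 + 2*5) + 11)*(-7) = (5*(-1 + 10) + 11)*(-7) = (5*9 + 11)*(-7) = (45 + 11)*(-7) = 56*(-7) = -392)
a*(-359 - 257) = -392*(-359 - 257) = -392*(-616) = 241472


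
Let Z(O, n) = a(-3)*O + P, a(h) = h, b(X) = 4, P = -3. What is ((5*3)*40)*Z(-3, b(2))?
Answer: 3600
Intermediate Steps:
Z(O, n) = -3 - 3*O (Z(O, n) = -3*O - 3 = -3 - 3*O)
((5*3)*40)*Z(-3, b(2)) = ((5*3)*40)*(-3 - 3*(-3)) = (15*40)*(-3 + 9) = 600*6 = 3600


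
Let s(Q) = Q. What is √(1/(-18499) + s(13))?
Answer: √4448750514/18499 ≈ 3.6055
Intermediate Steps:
√(1/(-18499) + s(13)) = √(1/(-18499) + 13) = √(-1/18499 + 13) = √(240486/18499) = √4448750514/18499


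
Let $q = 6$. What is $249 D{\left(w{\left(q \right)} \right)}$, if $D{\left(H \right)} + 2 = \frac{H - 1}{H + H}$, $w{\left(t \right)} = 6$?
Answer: $- \frac{1577}{4} \approx -394.25$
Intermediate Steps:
$D{\left(H \right)} = -2 + \frac{-1 + H}{2 H}$ ($D{\left(H \right)} = -2 + \frac{H - 1}{H + H} = -2 + \frac{-1 + H}{2 H}$)
$249 D{\left(w{\left(q \right)} \right)} = 249 \frac{-1 - 18}{2 \cdot 6} = 249 \cdot \frac{1}{2} \cdot \frac{1}{6} \left(-1 - 18\right) = 249 \cdot \frac{1}{2} \cdot \frac{1}{6} \left(-19\right) = 249 \left(- \frac{19}{12}\right) = - \frac{1577}{4}$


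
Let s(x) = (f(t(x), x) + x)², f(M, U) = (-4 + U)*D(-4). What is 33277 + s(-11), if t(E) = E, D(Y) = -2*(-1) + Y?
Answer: 33638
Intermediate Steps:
D(Y) = 2 + Y
f(M, U) = 8 - 2*U (f(M, U) = (-4 + U)*(2 - 4) = (-4 + U)*(-2) = 8 - 2*U)
s(x) = (8 - x)² (s(x) = ((8 - 2*x) + x)² = (8 - x)²)
33277 + s(-11) = 33277 + (8 - 1*(-11))² = 33277 + (8 + 11)² = 33277 + 19² = 33277 + 361 = 33638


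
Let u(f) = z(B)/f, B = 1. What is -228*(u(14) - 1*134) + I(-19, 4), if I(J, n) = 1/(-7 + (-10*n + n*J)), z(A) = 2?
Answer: 26277221/861 ≈ 30519.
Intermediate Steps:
u(f) = 2/f
I(J, n) = 1/(-7 - 10*n + J*n) (I(J, n) = 1/(-7 + (-10*n + J*n)) = 1/(-7 - 10*n + J*n))
-228*(u(14) - 1*134) + I(-19, 4) = -228*(2/14 - 1*134) + 1/(-7 - 10*4 - 19*4) = -228*(2*(1/14) - 134) + 1/(-7 - 40 - 76) = -228*(⅐ - 134) + 1/(-123) = -228*(-937/7) - 1/123 = 213636/7 - 1/123 = 26277221/861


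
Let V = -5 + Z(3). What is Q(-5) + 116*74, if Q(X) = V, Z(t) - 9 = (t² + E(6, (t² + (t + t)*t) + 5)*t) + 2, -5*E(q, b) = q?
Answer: 42977/5 ≈ 8595.4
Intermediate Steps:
E(q, b) = -q/5
Z(t) = 11 + t² - 6*t/5 (Z(t) = 9 + ((t² + (-⅕*6)*t) + 2) = 9 + ((t² - 6*t/5) + 2) = 9 + (2 + t² - 6*t/5) = 11 + t² - 6*t/5)
V = 57/5 (V = -5 + (11 + 3² - 6/5*3) = -5 + (11 + 9 - 18/5) = -5 + 82/5 = 57/5 ≈ 11.400)
Q(X) = 57/5
Q(-5) + 116*74 = 57/5 + 116*74 = 57/5 + 8584 = 42977/5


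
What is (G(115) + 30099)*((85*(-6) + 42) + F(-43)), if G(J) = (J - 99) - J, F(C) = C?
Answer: -15330000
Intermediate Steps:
G(J) = -99 (G(J) = (-99 + J) - J = -99)
(G(115) + 30099)*((85*(-6) + 42) + F(-43)) = (-99 + 30099)*((85*(-6) + 42) - 43) = 30000*((-510 + 42) - 43) = 30000*(-468 - 43) = 30000*(-511) = -15330000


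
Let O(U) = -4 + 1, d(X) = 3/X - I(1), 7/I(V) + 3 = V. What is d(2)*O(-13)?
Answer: -15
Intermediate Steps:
I(V) = 7/(-3 + V)
d(X) = 7/2 + 3/X (d(X) = 3/X - 7/(-3 + 1) = 3/X - 7/(-2) = 3/X - 7*(-1)/2 = 3/X - 1*(-7/2) = 3/X + 7/2 = 7/2 + 3/X)
O(U) = -3
d(2)*O(-13) = (7/2 + 3/2)*(-3) = 5*(-3) = -15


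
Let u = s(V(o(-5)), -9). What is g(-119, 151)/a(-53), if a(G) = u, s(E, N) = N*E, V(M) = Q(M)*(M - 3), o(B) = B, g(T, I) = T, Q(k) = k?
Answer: 119/360 ≈ 0.33056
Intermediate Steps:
V(M) = M*(-3 + M) (V(M) = M*(M - 3) = M*(-3 + M))
s(E, N) = E*N
u = -360 (u = -5*(-3 - 5)*(-9) = -5*(-8)*(-9) = 40*(-9) = -360)
a(G) = -360
g(-119, 151)/a(-53) = -119/(-360) = -119*(-1/360) = 119/360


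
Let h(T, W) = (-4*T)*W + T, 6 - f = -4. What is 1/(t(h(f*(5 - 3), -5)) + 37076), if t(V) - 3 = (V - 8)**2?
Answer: 1/206823 ≈ 4.8350e-6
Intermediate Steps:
f = 10 (f = 6 - 1*(-4) = 6 + 4 = 10)
h(T, W) = T - 4*T*W (h(T, W) = -4*T*W + T = T - 4*T*W)
t(V) = 3 + (-8 + V)**2 (t(V) = 3 + (V - 8)**2 = 3 + (-8 + V)**2)
1/(t(h(f*(5 - 3), -5)) + 37076) = 1/((3 + (-8 + (10*(5 - 3))*(1 - 4*(-5)))**2) + 37076) = 1/((3 + (-8 + (10*2)*(1 + 20))**2) + 37076) = 1/((3 + (-8 + 20*21)**2) + 37076) = 1/((3 + (-8 + 420)**2) + 37076) = 1/((3 + 412**2) + 37076) = 1/((3 + 169744) + 37076) = 1/(169747 + 37076) = 1/206823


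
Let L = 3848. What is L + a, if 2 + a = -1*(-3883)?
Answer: 7729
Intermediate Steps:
a = 3881 (a = -2 - 1*(-3883) = -2 + 3883 = 3881)
L + a = 3848 + 3881 = 7729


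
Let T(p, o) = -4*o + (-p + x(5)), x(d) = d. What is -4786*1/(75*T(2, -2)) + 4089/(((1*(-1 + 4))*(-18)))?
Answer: -403541/4950 ≈ -81.523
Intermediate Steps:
T(p, o) = 5 - p - 4*o (T(p, o) = -4*o + (-p + 5) = -4*o + (5 - p) = 5 - p - 4*o)
-4786*1/(75*T(2, -2)) + 4089/(((1*(-1 + 4))*(-18))) = -4786*1/(75*(5 - 1*2 - 4*(-2))) + 4089/(((1*(-1 + 4))*(-18))) = -4786*1/(75*(5 - 2 + 8)) + 4089/(((1*3)*(-18))) = -4786/(-5*11*(-15)) + 4089/((3*(-18))) = -4786/((-55*(-15))) + 4089/(-54) = -4786/825 + 4089*(-1/54) = -4786*1/825 - 1363/18 = -4786/825 - 1363/18 = -403541/4950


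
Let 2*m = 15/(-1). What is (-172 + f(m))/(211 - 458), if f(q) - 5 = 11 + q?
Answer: 327/494 ≈ 0.66194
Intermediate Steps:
m = -15/2 (m = (15/(-1))/2 = (15*(-1))/2 = (½)*(-15) = -15/2 ≈ -7.5000)
f(q) = 16 + q (f(q) = 5 + (11 + q) = 16 + q)
(-172 + f(m))/(211 - 458) = (-172 + (16 - 15/2))/(211 - 458) = (-172 + 17/2)/(-247) = -327/2*(-1/247) = 327/494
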